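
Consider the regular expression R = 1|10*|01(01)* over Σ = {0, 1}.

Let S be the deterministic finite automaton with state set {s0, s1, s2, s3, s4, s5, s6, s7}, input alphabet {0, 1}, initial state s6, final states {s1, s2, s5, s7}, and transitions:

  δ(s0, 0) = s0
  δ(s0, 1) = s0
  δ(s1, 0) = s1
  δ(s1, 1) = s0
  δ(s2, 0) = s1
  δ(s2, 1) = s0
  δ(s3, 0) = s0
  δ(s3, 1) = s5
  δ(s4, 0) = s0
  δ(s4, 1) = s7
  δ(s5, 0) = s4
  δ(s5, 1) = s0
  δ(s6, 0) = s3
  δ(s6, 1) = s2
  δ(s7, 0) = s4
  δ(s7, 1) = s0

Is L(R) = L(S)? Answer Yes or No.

Converting the expression R to a DFA (subset construction, then merging equivalent states) gives the minimal DFA with states {r0, r1, r2, r3, r4}, start state r0, accepting states {r2, r4} and transitions r0: 0→r1, 1→r2; r1: 0→r3, 1→r4; r2: 0→r2, 1→r3; r3: 0→r3, 1→r3; r4: 0→r1, 1→r3.
Exploring the product automaton R × S from the start pair (r0, s6), following both machines on each input symbol, reaches 8 state pairs: (r0, s6), (r1, s3), (r2, s2), (r3, s0), (r4, s5), (r2, s1), (r1, s4), (r4, s7).
R accepts in {r2, r4} and S accepts in {s1, s2, s5, s7}. In every reachable pair the two components are either both accepting — (r2, s2), (r4, s5), (r2, s1), (r4, s7) — or both non-accepting, so no string is accepted by exactly one of the machines: L(R) \ L(S) and L(S) \ L(R) are both empty.
Hence every string is accepted by R iff it is accepted by S, and the two languages coincide.

Yes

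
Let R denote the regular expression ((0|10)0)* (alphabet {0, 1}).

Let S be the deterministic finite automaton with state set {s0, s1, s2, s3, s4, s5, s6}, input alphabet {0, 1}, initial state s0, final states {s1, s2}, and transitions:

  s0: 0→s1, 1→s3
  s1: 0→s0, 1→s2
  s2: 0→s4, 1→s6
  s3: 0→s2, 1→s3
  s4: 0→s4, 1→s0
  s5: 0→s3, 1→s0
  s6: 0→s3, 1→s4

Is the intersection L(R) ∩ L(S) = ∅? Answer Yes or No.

Yes

Converting the expression R to a DFA (subset construction, then merging equivalent states) gives the minimal DFA with states {r0, r1, r2, r3}, start state r0, accepting states {r0} and transitions r0: 0→r1, 1→r2; r1: 0→r0, 1→r3; r2: 0→r1, 1→r3; r3: 0→r3, 1→r3.
Exploring the product automaton R × S from the start pair (r0, s0), following both machines on each input symbol, reaches 13 state pairs: (r0, s0), (r1, s1), (r2, s3), (r3, s2), (r1, s2), (r3, s3), (r3, s4), (r3, s6), (r0, s4), (r3, s0), (r1, s4), (r2, s0), (r3, s1).
R accepts in {r0} and S accepts in {s1, s2}; no reachable pair has both components accepting, so no string drives both machines to acceptance simultaneously and L(R) ∩ L(S) = ∅.
So no string is accepted by both, and the intersection is empty.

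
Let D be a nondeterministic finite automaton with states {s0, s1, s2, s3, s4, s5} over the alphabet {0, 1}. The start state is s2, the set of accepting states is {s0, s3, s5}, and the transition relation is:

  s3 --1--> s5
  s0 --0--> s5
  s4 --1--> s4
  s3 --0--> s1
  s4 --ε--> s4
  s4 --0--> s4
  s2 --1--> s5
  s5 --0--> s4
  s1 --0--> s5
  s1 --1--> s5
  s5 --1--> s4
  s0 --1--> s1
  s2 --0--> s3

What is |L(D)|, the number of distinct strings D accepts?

5

The useful subgraph on states {s1, s2, s3, s5} is acyclic, so L(D) is finite; the longest accepting path visits 4 useful states, giving maximum string length 3.
Counting accepting paths from s2 by length: 2 of length 1, 1 of length 2, 2 of length 3. Total 5.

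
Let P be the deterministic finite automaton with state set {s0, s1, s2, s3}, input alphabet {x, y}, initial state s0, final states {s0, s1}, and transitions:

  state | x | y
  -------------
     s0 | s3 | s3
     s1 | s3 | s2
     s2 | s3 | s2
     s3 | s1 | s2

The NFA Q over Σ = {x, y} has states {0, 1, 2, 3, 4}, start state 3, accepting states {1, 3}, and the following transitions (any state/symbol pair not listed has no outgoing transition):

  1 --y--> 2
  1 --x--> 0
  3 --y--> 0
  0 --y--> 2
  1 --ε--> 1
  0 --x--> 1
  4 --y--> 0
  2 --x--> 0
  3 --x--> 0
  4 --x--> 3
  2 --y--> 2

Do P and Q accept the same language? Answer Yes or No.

Yes

Exploring the product automaton P × Q from the start pair (s0, 3), following both machines on each input symbol, reaches 4 state pairs: (s0, 3), (s3, 0), (s1, 1), (s2, 2).
P accepts in {s0, s1} and Q accepts in {1, 3}. In every reachable pair the two components are either both accepting — (s0, 3), (s1, 1) — or both non-accepting, so no string is accepted by exactly one of the machines: L(P) \ L(Q) and L(Q) \ L(P) are both empty.
Hence every string is accepted by P iff it is accepted by Q, and the two languages coincide.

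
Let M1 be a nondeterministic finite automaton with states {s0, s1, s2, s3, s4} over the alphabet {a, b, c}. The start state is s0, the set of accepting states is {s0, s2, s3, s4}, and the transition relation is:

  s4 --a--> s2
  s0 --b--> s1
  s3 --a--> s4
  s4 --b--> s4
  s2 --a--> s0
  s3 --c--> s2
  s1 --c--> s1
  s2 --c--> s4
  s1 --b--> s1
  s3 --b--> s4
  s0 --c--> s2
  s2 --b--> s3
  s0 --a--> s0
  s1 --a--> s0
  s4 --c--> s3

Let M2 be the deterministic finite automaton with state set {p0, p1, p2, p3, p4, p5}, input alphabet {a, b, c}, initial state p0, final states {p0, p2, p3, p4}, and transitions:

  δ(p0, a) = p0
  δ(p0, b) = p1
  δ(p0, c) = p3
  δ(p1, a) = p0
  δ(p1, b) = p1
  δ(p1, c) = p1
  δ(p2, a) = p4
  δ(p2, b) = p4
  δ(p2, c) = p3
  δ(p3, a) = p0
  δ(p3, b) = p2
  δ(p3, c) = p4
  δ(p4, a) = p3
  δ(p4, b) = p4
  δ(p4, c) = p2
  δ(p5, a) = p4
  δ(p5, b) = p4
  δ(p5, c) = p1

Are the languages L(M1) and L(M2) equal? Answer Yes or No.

Exploring the product automaton M1 × M2 from the start pair (s0, p0), following both machines on each input symbol, reaches 5 state pairs: (s0, p0), (s1, p1), (s2, p3), (s3, p2), (s4, p4).
M1 accepts in {s0, s2, s3, s4} and M2 accepts in {p0, p2, p3, p4}. In every reachable pair the two components are either both accepting — (s0, p0), (s2, p3), (s3, p2), (s4, p4) — or both non-accepting, so no string is accepted by exactly one of the machines: L(M1) \ L(M2) and L(M2) \ L(M1) are both empty.
Hence every string is accepted by M1 iff it is accepted by M2, and the two languages coincide.

Yes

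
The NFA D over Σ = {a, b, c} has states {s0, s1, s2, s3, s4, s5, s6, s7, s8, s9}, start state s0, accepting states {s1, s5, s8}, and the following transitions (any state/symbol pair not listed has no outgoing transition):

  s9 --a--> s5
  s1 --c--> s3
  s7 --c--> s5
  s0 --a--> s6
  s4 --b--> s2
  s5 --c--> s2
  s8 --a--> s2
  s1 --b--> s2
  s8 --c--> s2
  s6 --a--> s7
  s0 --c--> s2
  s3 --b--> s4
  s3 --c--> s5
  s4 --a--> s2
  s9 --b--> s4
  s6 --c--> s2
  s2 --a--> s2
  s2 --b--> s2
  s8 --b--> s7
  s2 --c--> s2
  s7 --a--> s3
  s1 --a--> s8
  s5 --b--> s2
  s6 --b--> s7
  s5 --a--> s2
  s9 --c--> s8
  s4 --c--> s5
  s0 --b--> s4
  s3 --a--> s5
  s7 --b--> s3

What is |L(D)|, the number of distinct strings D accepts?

15

The useful subgraph on states {s0, s3, s4, s5, s6, s7} is acyclic, so L(D) is finite; the longest accepting path visits 6 useful states, giving maximum string length 5.
Counting accepting paths from s0 by length: 1 of length 2, 2 of length 3, 8 of length 4, 4 of length 5. Total 15.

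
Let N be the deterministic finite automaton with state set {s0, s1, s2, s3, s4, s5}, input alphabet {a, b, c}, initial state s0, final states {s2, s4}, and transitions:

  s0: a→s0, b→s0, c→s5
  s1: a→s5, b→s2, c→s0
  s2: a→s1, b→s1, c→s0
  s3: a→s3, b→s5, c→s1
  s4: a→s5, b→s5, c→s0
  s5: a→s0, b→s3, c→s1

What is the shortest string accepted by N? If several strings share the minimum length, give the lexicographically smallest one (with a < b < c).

ccb

A breadth-first search from s0 reaches an accepting state first via the path s0 → s5 → s1 → s2 on input ccb.
No string of length < 3 is accepted (BFS exhausts all shorter strings without reaching an accepting state), and ccb is the lexicographically least accepting string of length 3.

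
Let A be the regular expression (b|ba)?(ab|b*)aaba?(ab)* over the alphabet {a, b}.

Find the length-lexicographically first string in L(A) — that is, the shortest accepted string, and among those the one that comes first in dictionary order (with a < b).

aab

By inspection of the expression, no string of length less than 3 matches, and aab is the lexicographically first match of length 3.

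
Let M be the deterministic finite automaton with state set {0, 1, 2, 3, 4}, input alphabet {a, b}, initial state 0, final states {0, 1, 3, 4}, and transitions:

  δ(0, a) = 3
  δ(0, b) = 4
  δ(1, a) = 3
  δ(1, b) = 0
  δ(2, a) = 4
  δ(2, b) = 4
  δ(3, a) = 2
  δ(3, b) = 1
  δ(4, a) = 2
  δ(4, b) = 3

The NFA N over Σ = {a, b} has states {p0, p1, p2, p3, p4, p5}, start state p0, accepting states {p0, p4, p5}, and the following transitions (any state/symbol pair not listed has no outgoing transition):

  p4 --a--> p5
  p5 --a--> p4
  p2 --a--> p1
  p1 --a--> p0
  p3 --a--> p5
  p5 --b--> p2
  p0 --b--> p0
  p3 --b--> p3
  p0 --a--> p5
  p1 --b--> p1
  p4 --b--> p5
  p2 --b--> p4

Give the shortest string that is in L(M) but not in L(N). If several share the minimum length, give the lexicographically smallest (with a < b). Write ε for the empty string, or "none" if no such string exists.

The string ab is accepted by M but not by N.
No shorter string lies in the difference, and ab is the lexicographically first length-2 string in L(M) \ L(N).

ab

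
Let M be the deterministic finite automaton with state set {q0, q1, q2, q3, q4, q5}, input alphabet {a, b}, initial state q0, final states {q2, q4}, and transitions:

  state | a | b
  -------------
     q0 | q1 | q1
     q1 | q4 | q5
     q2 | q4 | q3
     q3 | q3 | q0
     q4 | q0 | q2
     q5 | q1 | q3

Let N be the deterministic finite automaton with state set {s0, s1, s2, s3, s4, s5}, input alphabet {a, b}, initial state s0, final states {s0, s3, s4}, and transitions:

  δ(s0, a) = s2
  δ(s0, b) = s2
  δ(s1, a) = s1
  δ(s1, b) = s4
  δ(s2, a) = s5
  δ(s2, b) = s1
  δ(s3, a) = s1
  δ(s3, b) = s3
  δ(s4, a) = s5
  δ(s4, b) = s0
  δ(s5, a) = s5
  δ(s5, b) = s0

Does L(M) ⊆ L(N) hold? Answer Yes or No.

No

The string aa is in L(M) but not in L(N).
So L(M) ⊄ L(N).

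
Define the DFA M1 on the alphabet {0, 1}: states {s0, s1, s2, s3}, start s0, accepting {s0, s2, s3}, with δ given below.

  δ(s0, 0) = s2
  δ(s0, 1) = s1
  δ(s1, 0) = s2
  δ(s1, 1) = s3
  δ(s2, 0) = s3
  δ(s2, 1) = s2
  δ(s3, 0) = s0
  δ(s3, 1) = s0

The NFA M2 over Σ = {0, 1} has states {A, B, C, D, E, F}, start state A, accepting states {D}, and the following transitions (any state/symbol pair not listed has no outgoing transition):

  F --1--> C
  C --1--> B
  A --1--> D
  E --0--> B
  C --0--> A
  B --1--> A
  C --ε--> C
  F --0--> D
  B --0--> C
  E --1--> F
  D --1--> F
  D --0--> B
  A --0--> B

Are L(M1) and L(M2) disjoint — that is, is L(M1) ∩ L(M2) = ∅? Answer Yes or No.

The string 011 is accepted by both M1 and M2.
Hence L(M1) ∩ L(M2) ≠ ∅.

No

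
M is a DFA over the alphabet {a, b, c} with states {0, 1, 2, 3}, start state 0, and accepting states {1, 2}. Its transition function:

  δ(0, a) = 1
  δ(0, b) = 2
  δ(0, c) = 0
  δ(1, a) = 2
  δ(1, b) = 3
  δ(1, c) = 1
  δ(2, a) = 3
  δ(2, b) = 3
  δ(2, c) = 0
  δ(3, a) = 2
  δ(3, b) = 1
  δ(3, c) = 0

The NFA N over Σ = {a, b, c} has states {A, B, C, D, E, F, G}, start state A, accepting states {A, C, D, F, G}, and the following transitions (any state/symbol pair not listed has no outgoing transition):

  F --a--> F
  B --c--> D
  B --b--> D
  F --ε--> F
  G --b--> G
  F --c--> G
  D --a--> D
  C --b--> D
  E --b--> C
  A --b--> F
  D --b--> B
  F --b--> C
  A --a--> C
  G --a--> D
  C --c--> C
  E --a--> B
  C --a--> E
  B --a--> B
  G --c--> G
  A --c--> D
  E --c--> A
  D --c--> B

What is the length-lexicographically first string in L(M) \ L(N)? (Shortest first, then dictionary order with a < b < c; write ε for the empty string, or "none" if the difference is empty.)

aa

The string aa is accepted by M but not by N.
No shorter string lies in the difference, and aa is the lexicographically first length-2 string in L(M) \ L(N).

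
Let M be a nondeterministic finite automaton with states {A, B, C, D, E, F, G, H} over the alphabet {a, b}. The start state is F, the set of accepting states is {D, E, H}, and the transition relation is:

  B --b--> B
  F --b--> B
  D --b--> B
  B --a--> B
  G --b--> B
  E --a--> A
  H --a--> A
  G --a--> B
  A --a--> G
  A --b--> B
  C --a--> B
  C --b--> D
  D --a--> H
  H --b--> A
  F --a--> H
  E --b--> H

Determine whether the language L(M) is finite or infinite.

The useful states (reachable from F and able to reach an accepting state) are {F, H}.
Restricted to these states the transition graph has no cycle, so every accepting path has bounded length and L is finite.

finite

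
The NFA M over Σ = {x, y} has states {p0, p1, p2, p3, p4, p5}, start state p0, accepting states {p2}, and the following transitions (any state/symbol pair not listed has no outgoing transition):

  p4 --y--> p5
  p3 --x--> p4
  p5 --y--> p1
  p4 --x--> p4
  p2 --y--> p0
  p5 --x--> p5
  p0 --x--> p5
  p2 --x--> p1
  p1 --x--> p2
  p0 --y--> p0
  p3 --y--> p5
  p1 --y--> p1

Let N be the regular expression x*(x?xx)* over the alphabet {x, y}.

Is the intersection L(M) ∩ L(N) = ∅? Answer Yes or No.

Converting the expression N to a DFA (subset construction, then merging equivalent states) gives the minimal DFA with states {n0, n1}, start state n0, accepting states {n0} and transitions n0: x→n0, y→n1; n1: x→n1, y→n1.
Exploring the product automaton M × N from the start pair (p0, n0), following both machines on each input symbol, reaches 6 state pairs: (p0, n0), (p5, n0), (p0, n1), (p1, n1), (p5, n1), (p2, n1).
M accepts in {p2} and N accepts in {n0}; no reachable pair has both components accepting, so no string drives both machines to acceptance simultaneously and L(M) ∩ L(N) = ∅.
So no string is accepted by both, and the intersection is empty.

Yes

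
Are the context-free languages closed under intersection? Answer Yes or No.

{aⁿbⁿcᵐ : m,n≥0} and {aᵐbⁿcⁿ : m,n≥0} are both context-free, but their intersection {aⁿbⁿcⁿ : n≥0} is not (pumping lemma).

No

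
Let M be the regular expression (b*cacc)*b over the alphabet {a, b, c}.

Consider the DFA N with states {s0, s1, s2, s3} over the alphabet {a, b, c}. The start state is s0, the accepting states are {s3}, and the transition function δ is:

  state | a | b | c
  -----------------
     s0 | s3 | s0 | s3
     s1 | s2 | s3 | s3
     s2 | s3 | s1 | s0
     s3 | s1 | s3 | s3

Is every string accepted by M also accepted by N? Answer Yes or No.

No

The string b is in L(M) but not in L(N).
So L(M) ⊄ L(N).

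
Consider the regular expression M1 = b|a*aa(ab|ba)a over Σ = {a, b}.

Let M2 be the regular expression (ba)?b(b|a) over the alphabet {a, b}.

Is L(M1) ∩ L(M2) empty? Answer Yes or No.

Converting the expression M1 to a DFA (subset construction, then merging equivalent states) gives the minimal DFA with states {r0, r1, r2, r3, r4, r5, r6, r7, r8, r9}, start state r0, accepting states {r2, r9} and transitions r0: a→r1, b→r2; r1: a→r3, b→r4; r2: a→r4, b→r4; r3: a→r5, b→r6; r4: a→r4, b→r4; r5: a→r5, b→r7; r6: a→r8, b→r4; r7: a→r9, b→r4; r8: a→r2, b→r4; r9: a→r2, b→r4.
Converting the expression M2 to a DFA (subset construction, then merging equivalent states) gives the minimal DFA with states {t0, t1, t2, t3, t4, t5}, start state t0, accepting states {t3, t4} and transitions t0: a→t1, b→t2; t1: a→t1, b→t1; t2: a→t3, b→t4; t3: a→t1, b→t5; t4: a→t1, b→t1; t5: a→t4, b→t4.
Exploring the product automaton M1 × M2 from the start pair (r0, t0), following both machines on each input symbol, reaches 14 state pairs: (r0, t0), (r1, t1), (r2, t2), (r3, t1), (r4, t1), (r4, t3), (r4, t4), (r5, t1), (r6, t1), (r4, t5), (r7, t1), (r8, t1), (r9, t1), (r2, t1).
M1 accepts in {r2, r9} and M2 accepts in {t3, t4}; no reachable pair has both components accepting, so no string drives both machines to acceptance simultaneously and L(M1) ∩ L(M2) = ∅.
So no string is accepted by both, and the intersection is empty.

Yes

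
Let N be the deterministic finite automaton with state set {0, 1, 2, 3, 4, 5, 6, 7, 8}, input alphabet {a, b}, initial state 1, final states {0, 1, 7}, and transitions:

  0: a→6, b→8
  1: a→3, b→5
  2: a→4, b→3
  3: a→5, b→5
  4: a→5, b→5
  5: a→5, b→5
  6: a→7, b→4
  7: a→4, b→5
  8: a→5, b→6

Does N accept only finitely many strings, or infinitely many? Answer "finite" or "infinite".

finite

The useful states (reachable from 1 and able to reach an accepting state) are {1}.
Restricted to these states the transition graph has no cycle, so every accepting path has bounded length and L is finite.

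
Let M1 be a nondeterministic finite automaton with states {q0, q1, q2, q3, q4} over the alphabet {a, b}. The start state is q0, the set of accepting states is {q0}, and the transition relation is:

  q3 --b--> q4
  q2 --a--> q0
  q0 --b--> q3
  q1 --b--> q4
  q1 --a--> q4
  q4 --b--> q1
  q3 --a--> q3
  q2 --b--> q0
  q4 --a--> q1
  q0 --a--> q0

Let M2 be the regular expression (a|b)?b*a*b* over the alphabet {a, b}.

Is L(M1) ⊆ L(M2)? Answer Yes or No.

Yes

Converting the expression M2 to a DFA (subset construction, then merging equivalent states) gives the minimal DFA with states {r0, r1, r2, r3, r4}, start state r0, accepting states {r0, r1, r2, r3} and transitions r0: a→r1, b→r1; r1: a→r2, b→r1; r2: a→r2, b→r3; r3: a→r4, b→r3; r4: a→r4, b→r4.
Exploring the product automaton M1 × M2 from the start pair (q0, r0), following both machines on each input symbol, reaches 15 state pairs: (q0, r0), (q0, r1), (q3, r1), (q0, r2), (q3, r2), (q4, r1), (q3, r3), (q4, r3), (q1, r2), (q1, r1), (q3, r4), (q1, r4), (q1, r3), (q4, r2), (q4, r4).
M1 accepts in {q0} and M2 accepts in {r0, r1, r2, r3}. The reachable pairs whose M1-component is accepting are (q0, r0), (q0, r1), (q0, r2); in each of them the M2-component is accepting too, so the product for L(M1) \ L(M2) (M1-component accepting, M2-component rejecting) has no reachable accepting pair and the difference is empty.
Hence every string in L(M1) is also in L(M2).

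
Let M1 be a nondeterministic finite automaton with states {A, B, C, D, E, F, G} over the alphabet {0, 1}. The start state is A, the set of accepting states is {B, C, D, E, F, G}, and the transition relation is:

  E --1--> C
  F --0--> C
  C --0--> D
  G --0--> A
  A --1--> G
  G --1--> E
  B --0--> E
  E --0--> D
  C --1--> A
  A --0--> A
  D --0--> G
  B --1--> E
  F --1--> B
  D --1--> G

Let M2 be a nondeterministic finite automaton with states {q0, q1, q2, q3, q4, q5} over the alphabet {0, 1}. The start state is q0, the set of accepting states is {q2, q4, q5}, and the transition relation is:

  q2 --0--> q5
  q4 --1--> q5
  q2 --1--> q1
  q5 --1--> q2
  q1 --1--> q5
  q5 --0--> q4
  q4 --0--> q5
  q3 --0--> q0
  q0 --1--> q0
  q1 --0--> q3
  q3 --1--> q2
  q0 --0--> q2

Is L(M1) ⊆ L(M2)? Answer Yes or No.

No

The string 1 is in L(M1) but not in L(M2).
So L(M1) ⊄ L(M2).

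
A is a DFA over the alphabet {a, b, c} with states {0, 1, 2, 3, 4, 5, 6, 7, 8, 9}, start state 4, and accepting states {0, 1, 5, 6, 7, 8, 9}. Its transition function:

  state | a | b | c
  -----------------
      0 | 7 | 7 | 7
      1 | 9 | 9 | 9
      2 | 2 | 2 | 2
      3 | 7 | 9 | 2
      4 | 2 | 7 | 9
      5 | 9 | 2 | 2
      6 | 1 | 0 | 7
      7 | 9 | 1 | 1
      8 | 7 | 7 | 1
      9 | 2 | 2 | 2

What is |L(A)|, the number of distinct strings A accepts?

11

The useful subgraph on states {1, 4, 7, 9} is acyclic, so L(A) is finite; the longest accepting path visits 4 useful states, giving maximum string length 3.
Counting accepting paths from 4 by length: 2 of length 1, 3 of length 2, 6 of length 3. Total 11.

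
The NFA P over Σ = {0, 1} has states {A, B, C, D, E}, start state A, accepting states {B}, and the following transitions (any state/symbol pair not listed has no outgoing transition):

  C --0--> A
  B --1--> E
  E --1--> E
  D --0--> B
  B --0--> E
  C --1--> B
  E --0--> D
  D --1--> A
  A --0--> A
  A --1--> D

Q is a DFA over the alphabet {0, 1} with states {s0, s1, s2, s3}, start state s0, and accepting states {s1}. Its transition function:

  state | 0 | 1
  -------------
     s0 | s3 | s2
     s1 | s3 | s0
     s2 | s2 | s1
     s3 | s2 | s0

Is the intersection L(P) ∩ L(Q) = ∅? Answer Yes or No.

Yes

Exploring the product automaton P × Q from the start pair (A, s0), following both machines on each input symbol, reaches 13 state pairs: (A, s0), (A, s3), (D, s2), (A, s2), (D, s0), (B, s2), (A, s1), (D, s1), (B, s3), (E, s2), (E, s1), (E, s0), (D, s3).
P accepts in {B} and Q accepts in {s1}; no reachable pair has both components accepting, so no string drives both machines to acceptance simultaneously and L(P) ∩ L(Q) = ∅.
So no string is accepted by both, and the intersection is empty.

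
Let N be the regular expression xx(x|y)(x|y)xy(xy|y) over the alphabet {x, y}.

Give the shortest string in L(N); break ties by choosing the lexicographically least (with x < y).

By inspection of the expression, no string of length less than 7 matches, and xxxxxyy is the lexicographically first match of length 7.

xxxxxyy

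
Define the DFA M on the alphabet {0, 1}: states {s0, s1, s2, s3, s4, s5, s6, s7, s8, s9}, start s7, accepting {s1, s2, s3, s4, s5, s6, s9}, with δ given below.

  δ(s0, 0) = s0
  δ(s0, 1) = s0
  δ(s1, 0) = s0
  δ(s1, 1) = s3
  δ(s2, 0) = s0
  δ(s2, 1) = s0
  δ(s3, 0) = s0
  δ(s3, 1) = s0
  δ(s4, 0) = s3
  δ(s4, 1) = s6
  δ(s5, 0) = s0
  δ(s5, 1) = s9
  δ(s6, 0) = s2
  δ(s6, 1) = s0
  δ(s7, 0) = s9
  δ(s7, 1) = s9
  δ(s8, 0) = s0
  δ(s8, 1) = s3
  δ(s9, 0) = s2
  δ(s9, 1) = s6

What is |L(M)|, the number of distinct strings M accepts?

8

The useful subgraph on states {s2, s6, s7, s9} is acyclic, so L(M) is finite; the longest accepting path visits 4 useful states, giving maximum string length 3.
Counting accepting paths from s7 by length: 2 of length 1, 4 of length 2, 2 of length 3. Total 8.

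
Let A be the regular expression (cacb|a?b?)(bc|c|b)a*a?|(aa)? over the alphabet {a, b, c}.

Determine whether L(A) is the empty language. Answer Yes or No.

The empty string ε matches the expression, so it belongs to L(A).
Since L(A) contains at least one string, it is not empty.

No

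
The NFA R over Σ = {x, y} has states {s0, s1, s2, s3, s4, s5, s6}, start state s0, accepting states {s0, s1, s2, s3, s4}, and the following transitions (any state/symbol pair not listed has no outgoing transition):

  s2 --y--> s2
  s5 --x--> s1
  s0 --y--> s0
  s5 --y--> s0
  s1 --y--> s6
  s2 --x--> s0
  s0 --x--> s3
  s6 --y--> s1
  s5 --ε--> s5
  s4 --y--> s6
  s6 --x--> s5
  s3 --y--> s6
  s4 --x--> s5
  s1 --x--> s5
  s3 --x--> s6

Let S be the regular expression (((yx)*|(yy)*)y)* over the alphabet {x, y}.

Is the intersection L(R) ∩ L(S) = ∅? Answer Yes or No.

No

The empty string ε is accepted by both R and S.
Hence L(R) ∩ L(S) ≠ ∅.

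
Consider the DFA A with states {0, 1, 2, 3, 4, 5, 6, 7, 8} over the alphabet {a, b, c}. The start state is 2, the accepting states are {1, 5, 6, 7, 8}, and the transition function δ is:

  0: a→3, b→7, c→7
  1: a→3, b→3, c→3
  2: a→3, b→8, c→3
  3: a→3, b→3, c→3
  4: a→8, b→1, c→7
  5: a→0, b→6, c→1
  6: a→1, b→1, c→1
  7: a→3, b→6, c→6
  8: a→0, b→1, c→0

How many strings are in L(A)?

The useful subgraph on states {0, 1, 2, 6, 7, 8} is acyclic, so L(A) is finite; the longest accepting path visits 6 useful states, giving maximum string length 5.
Counting accepting paths from 2 by length: 1 of length 1, 1 of length 2, 4 of length 3, 8 of length 4, 24 of length 5. Total 38.

38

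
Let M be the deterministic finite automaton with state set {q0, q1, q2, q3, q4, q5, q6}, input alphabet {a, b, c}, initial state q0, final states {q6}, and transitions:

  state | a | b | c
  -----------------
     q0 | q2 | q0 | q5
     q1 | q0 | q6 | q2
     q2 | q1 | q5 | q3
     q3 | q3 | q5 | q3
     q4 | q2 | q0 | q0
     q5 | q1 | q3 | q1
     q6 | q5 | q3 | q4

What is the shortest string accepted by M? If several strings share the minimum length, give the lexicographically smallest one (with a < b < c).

A breadth-first search from q0 reaches an accepting state first via the path q0 → q2 → q1 → q6 on input aab.
No string of length < 3 is accepted (BFS exhausts all shorter strings without reaching an accepting state), and aab is the lexicographically least accepting string of length 3.

aab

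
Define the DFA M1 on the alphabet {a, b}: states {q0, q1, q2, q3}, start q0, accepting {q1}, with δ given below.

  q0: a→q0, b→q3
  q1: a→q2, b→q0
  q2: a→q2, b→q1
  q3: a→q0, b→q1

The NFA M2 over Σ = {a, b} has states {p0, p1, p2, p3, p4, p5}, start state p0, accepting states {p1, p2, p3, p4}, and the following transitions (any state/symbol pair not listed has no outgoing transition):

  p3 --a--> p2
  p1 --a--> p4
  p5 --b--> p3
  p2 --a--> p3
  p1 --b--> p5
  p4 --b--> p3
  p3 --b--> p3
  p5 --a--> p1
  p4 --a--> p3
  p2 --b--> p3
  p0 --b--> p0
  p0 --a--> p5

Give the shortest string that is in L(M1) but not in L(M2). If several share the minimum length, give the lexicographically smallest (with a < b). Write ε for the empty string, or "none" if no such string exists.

The string bb is accepted by M1 but not by M2.
No shorter string lies in the difference, and bb is the lexicographically first length-2 string in L(M1) \ L(M2).

bb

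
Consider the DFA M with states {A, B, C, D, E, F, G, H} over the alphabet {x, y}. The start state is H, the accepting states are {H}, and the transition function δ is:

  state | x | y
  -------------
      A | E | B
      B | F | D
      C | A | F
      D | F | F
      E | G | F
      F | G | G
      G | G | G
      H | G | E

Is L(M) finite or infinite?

The useful states (reachable from H and able to reach an accepting state) are {H}.
Restricted to these states the transition graph has no cycle, so every accepting path has bounded length and L is finite.

finite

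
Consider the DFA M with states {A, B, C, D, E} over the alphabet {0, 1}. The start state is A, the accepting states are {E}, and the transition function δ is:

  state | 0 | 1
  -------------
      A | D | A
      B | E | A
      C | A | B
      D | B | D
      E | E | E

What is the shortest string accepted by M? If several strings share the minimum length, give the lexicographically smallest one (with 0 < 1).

000

A breadth-first search from A reaches an accepting state first via the path A → D → B → E on input 000.
No string of length < 3 is accepted (BFS exhausts all shorter strings without reaching an accepting state), and 000 is the lexicographically least accepting string of length 3.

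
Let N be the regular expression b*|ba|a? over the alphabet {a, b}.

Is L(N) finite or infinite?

The expression contains a Kleene star applied to a subexpression that matches at least one nonempty string, so it matches strings of unbounded length.
Hence L(N) is infinite.

infinite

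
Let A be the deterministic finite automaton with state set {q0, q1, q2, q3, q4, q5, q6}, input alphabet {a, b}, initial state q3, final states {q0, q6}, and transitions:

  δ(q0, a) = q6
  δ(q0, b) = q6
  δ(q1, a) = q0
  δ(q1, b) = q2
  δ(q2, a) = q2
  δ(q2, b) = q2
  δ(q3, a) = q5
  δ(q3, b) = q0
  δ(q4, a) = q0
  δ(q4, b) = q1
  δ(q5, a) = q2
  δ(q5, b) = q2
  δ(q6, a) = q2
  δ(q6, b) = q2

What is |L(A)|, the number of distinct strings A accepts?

3

The useful subgraph on states {q0, q3, q6} is acyclic, so L(A) is finite; the longest accepting path visits 3 useful states, giving maximum string length 2.
Counting accepting paths from q3 by length: 1 of length 1, 2 of length 2. Total 3.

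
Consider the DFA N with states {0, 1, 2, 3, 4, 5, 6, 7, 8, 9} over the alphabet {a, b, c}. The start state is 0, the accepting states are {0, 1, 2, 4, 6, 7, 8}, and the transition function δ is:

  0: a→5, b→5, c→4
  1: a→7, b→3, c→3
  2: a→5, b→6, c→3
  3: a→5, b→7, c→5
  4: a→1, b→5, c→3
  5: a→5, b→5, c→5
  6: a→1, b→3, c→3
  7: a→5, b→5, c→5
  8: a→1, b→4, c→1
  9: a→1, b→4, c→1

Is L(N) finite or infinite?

The useful states (reachable from 0 and able to reach an accepting state) are {0, 1, 3, 4, 7}.
Restricted to these states the transition graph has no cycle, so every accepting path has bounded length and L is finite.

finite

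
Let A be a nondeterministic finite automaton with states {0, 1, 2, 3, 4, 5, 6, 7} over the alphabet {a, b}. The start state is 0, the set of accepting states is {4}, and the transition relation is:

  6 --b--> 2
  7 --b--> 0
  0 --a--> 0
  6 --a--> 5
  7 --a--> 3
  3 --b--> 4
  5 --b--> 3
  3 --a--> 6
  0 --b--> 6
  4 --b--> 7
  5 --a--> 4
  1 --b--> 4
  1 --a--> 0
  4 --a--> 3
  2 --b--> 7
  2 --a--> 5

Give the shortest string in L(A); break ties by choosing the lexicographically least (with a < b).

A breadth-first search from 0 reaches an accepting state first via the path 0 → 6 → 5 → 4 on input baa.
No string of length < 3 is accepted (BFS exhausts all shorter strings without reaching an accepting state), and baa is the lexicographically least accepting string of length 3.

baa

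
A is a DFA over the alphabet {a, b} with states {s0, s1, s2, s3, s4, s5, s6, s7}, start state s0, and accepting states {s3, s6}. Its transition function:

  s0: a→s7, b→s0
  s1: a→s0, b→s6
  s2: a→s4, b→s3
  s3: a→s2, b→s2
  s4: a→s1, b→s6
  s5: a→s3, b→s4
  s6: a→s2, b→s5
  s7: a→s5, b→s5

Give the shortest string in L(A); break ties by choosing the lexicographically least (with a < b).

aaa

A breadth-first search from s0 reaches an accepting state first via the path s0 → s7 → s5 → s3 on input aaa.
No string of length < 3 is accepted (BFS exhausts all shorter strings without reaching an accepting state), and aaa is the lexicographically least accepting string of length 3.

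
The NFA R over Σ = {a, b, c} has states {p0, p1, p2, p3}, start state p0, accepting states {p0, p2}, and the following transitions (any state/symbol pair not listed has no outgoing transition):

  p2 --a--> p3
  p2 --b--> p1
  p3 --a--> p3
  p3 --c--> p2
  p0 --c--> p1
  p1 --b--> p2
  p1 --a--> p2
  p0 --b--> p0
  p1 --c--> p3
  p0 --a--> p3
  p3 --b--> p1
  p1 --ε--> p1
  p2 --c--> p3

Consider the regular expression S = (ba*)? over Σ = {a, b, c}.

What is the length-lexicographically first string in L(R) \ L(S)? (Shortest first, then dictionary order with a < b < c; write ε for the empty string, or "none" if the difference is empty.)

ac

The string ac is accepted by R but not by S.
No shorter string lies in the difference, and ac is the lexicographically first length-2 string in L(R) \ L(S).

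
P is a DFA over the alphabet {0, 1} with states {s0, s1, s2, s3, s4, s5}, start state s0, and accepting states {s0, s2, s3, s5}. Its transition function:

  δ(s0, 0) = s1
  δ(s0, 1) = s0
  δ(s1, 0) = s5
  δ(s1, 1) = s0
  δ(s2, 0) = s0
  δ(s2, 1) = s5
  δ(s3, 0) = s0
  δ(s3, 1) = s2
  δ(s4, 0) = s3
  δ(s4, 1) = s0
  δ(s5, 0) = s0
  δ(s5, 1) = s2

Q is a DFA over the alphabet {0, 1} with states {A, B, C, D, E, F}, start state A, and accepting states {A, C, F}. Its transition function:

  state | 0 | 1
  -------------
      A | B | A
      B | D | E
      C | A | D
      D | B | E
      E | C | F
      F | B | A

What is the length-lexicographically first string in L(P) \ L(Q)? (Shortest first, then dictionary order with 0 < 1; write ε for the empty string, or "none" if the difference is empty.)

The string 00 is accepted by P but not by Q.
No shorter string lies in the difference, and 00 is the lexicographically first length-2 string in L(P) \ L(Q).

00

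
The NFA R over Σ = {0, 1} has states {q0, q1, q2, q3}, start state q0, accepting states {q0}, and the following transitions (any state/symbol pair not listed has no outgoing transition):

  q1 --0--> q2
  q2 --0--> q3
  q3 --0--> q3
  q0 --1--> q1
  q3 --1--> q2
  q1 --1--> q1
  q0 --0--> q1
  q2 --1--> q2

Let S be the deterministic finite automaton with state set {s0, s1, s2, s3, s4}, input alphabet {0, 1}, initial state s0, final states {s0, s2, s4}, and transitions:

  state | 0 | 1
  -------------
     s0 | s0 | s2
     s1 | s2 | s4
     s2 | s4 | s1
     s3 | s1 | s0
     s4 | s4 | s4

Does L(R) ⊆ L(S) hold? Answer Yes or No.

Yes

Exploring the product automaton R × S from the start pair (q0, s0), following both machines on each input symbol, reaches 12 state pairs: (q0, s0), (q1, s0), (q1, s2), (q2, s0), (q2, s4), (q1, s1), (q3, s0), (q2, s2), (q3, s4), (q1, s4), (q2, s1), (q3, s2).
R accepts in {q0} and S accepts in {s0, s2, s4}. The reachable pairs whose R-component is accepting are (q0, s0); in each of them the S-component is accepting too, so the product for L(R) \ L(S) (R-component accepting, S-component rejecting) has no reachable accepting pair and the difference is empty.
Hence every string in L(R) is also in L(S).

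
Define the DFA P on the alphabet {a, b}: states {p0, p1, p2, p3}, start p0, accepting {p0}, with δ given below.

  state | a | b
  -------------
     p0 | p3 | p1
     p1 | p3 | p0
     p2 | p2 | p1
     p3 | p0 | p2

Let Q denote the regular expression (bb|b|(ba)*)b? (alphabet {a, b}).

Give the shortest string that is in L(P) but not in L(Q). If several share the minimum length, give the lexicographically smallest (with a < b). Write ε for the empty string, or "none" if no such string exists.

The string aa is accepted by P but not by Q.
No shorter string lies in the difference, and aa is the lexicographically first length-2 string in L(P) \ L(Q).

aa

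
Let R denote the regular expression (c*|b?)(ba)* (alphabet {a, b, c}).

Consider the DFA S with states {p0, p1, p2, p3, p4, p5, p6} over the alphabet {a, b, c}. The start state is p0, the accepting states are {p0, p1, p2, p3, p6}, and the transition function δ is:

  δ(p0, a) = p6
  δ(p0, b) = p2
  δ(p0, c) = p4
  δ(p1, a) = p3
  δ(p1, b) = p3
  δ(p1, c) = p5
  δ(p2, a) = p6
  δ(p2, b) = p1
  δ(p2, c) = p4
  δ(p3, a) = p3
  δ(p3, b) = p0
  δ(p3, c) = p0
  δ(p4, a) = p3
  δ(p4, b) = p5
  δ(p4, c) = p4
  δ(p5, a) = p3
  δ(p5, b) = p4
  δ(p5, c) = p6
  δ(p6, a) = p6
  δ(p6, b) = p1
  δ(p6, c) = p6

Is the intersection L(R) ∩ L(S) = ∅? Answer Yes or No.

The empty string ε is accepted by both R and S.
Hence L(R) ∩ L(S) ≠ ∅.

No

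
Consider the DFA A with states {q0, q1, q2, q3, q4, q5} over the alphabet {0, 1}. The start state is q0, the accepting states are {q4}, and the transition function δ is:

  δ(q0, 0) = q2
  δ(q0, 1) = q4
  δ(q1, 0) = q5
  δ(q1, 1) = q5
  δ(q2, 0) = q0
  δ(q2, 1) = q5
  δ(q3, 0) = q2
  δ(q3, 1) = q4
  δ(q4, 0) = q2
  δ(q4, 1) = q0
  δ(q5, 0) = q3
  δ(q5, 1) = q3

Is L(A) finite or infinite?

infinite

State q0 is reachable from the start and can reach an accepting state, and it lies on the cycle q0 → q2 → q0.
Traversing that cycle any number of times yields accepted strings of unbounded length, so the language is infinite.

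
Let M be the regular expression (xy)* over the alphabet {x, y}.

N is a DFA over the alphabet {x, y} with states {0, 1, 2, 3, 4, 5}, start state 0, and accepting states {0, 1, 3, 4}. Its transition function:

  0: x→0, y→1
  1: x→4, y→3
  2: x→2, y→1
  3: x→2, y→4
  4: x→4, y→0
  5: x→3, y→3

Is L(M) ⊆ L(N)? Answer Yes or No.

Yes

Converting the expression M to a DFA (subset construction, then merging equivalent states) gives the minimal DFA with states {m0, m1, m2}, start state m0, accepting states {m0} and transitions m0: x→m1, y→m2; m1: x→m2, y→m0; m2: x→m2, y→m2.
Exploring the product automaton M × N from the start pair (m0, 0), following both machines on each input symbol, reaches 9 state pairs: (m0, 0), (m1, 0), (m2, 1), (m2, 0), (m0, 1), (m2, 4), (m2, 3), (m1, 4), (m2, 2).
M accepts in {m0} and N accepts in {0, 1, 3, 4}. The reachable pairs whose M-component is accepting are (m0, 0), (m0, 1); in each of them the N-component is accepting too, so the product for L(M) \ L(N) (M-component accepting, N-component rejecting) has no reachable accepting pair and the difference is empty.
Hence every string in L(M) is also in L(N).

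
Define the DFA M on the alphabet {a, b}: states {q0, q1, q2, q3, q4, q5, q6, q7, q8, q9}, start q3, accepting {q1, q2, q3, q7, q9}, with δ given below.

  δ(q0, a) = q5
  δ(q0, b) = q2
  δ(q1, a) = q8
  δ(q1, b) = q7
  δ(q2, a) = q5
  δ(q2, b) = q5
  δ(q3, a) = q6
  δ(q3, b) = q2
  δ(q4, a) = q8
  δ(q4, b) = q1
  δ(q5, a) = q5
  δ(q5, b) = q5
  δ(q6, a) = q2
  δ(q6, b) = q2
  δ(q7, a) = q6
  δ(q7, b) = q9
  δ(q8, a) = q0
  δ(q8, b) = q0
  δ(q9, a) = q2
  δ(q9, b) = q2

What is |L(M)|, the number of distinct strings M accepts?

The useful subgraph on states {q2, q3, q6} is acyclic, so L(M) is finite; the longest accepting path visits 3 useful states, giving maximum string length 2.
Counting accepting paths from q3 by length: 1 of length 0, 1 of length 1, 2 of length 2. Total 4.

4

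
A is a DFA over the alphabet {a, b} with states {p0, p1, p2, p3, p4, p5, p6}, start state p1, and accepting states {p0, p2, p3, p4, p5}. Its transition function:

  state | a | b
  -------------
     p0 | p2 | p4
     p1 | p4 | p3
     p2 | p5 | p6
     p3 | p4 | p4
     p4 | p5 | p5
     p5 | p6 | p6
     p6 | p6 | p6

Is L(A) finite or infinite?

The useful states (reachable from p1 and able to reach an accepting state) are {p1, p3, p4, p5}.
Restricted to these states the transition graph has no cycle, so every accepting path has bounded length and L is finite.

finite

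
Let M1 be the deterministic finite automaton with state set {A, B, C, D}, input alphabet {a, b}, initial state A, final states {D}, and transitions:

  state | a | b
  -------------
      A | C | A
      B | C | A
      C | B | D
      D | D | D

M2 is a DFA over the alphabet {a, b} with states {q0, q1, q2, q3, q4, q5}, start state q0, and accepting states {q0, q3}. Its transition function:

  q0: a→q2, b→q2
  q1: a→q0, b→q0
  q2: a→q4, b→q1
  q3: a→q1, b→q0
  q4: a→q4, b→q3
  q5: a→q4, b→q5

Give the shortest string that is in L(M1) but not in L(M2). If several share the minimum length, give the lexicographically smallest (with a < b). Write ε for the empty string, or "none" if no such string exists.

ab

The string ab is accepted by M1 but not by M2.
No shorter string lies in the difference, and ab is the lexicographically first length-2 string in L(M1) \ L(M2).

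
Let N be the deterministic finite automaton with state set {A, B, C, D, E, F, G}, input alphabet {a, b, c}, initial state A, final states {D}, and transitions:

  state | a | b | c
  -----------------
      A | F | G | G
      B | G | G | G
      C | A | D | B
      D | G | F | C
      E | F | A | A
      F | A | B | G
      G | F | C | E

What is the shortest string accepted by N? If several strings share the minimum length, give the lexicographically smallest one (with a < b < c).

A breadth-first search from A reaches an accepting state first via the path A → G → C → D on input bbb.
No string of length < 3 is accepted (BFS exhausts all shorter strings without reaching an accepting state), and bbb is the lexicographically least accepting string of length 3.

bbb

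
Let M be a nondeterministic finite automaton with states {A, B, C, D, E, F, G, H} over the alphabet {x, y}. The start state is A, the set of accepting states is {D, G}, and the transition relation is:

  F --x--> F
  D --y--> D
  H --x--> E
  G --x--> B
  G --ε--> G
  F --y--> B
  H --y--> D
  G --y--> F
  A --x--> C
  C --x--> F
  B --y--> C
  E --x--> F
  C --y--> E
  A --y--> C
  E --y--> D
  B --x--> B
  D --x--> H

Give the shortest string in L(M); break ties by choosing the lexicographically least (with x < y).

A breadth-first search from A reaches an accepting state first via the path A → C → E → D on input xyy.
No string of length < 3 is accepted (BFS exhausts all shorter strings without reaching an accepting state), and xyy is the lexicographically least accepting string of length 3.

xyy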